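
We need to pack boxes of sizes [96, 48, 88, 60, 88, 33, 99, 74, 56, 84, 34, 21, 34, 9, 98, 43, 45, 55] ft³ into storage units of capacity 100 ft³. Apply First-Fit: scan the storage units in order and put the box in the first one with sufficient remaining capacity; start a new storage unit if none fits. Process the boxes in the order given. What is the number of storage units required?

12

96 ft³ → storage unit 1 (remaining 4 ft³)
48 ft³ → storage unit 2 (remaining 52 ft³)
88 ft³ → storage unit 3 (remaining 12 ft³)
60 ft³ → storage unit 4 (remaining 40 ft³)
88 ft³ → storage unit 5 (remaining 12 ft³)
33 ft³ → storage unit 2 (remaining 19 ft³)
99 ft³ → storage unit 6 (remaining 1 ft³)
74 ft³ → storage unit 7 (remaining 26 ft³)
56 ft³ → storage unit 8 (remaining 44 ft³)
84 ft³ → storage unit 9 (remaining 16 ft³)
34 ft³ → storage unit 4 (remaining 6 ft³)
21 ft³ → storage unit 7 (remaining 5 ft³)
34 ft³ → storage unit 8 (remaining 10 ft³)
9 ft³ → storage unit 2 (remaining 10 ft³)
98 ft³ → storage unit 10 (remaining 2 ft³)
43 ft³ → storage unit 11 (remaining 57 ft³)
45 ft³ → storage unit 11 (remaining 12 ft³)
55 ft³ → storage unit 12 (remaining 45 ft³)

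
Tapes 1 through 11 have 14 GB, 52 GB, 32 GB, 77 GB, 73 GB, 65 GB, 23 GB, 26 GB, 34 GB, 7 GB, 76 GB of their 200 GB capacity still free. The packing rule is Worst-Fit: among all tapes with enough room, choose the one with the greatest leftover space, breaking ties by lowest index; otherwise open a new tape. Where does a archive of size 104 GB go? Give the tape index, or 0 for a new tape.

0

No tape has ≥ 104 GB free, so a new tape is opened.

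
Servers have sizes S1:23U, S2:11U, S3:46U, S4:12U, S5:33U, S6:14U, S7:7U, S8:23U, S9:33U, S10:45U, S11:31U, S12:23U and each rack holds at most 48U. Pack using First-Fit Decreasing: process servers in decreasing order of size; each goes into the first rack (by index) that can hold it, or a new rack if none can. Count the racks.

7 racks

Sorted descending: 46, 45, 33, 33, 31, 23, 23, 23, 14, 12, 11, 7.
Put 46U in rack 1; 2U remain.
Put 45U in rack 2; 3U remain.
Put 33U in rack 3; 15U remain.
Put 33U in rack 4; 15U remain.
Put 31U in rack 5; 17U remain.
Put 23U in rack 6; 25U remain.
Put 23U in rack 6; 2U remain.
Put 23U in rack 7; 25U remain.
Put 14U in rack 3; 1U remain.
Put 12U in rack 4; 3U remain.
Put 11U in rack 5; 6U remain.
Put 7U in rack 7; 18U remain.
Final racks: [46] [45] [33,14] [33,12] [31,11] [23,23] [23,7].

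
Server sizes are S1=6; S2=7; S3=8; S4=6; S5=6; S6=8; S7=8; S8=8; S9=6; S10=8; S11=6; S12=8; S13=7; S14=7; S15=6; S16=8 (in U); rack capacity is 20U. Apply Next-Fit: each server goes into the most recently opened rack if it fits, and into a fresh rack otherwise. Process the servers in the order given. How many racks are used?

S1 (6U) → rack 1 (remaining 14U)
S2 (7U) → rack 1 (remaining 7U)
S3 (8U) → rack 2 (remaining 12U)
S4 (6U) → rack 2 (remaining 6U)
S5 (6U) → rack 2 (remaining 0U)
S6 (8U) → rack 3 (remaining 12U)
S7 (8U) → rack 3 (remaining 4U)
S8 (8U) → rack 4 (remaining 12U)
S9 (6U) → rack 4 (remaining 6U)
S10 (8U) → rack 5 (remaining 12U)
S11 (6U) → rack 5 (remaining 6U)
S12 (8U) → rack 6 (remaining 12U)
S13 (7U) → rack 6 (remaining 5U)
S14 (7U) → rack 7 (remaining 13U)
S15 (6U) → rack 7 (remaining 7U)
S16 (8U) → rack 8 (remaining 12U)

8 racks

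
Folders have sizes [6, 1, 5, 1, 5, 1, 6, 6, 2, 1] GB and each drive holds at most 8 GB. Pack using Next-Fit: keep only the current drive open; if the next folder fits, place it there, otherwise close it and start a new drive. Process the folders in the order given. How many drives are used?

Put 6 GB in drive 1; 2 GB remain.
Put 1 GB in drive 1; 1 GB remain.
Put 5 GB in drive 2; 3 GB remain.
Put 1 GB in drive 2; 2 GB remain.
Put 5 GB in drive 3; 3 GB remain.
Put 1 GB in drive 3; 2 GB remain.
Put 6 GB in drive 4; 2 GB remain.
Put 6 GB in drive 5; 2 GB remain.
Put 2 GB in drive 5; 0 GB remain.
Put 1 GB in drive 6; 7 GB remain.
Final drives: [6,1] [5,1] [5,1] [6] [6,2] [1].

6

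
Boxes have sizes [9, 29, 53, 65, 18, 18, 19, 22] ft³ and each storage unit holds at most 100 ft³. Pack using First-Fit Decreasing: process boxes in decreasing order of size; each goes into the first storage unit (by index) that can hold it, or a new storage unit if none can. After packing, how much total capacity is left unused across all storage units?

Sorted descending: 65, 53, 29, 22, 19, 18, 18, 9.
65 ft³ → storage unit 1 (remaining 35 ft³)
53 ft³ → storage unit 2 (remaining 47 ft³)
29 ft³ → storage unit 1 (remaining 6 ft³)
22 ft³ → storage unit 2 (remaining 25 ft³)
19 ft³ → storage unit 2 (remaining 6 ft³)
18 ft³ → storage unit 3 (remaining 82 ft³)
18 ft³ → storage unit 3 (remaining 64 ft³)
9 ft³ → storage unit 3 (remaining 55 ft³)
3 storage units × 100 ft³ = 300 ft³; used 233 ft³; unused 67 ft³.

67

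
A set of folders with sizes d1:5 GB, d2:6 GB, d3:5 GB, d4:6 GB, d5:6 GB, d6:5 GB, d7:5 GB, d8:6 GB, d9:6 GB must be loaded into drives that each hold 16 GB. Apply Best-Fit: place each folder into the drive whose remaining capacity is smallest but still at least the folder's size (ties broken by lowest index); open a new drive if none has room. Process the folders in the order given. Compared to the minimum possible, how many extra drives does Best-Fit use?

Best-Fit: [5,6,5] [6,6] [5,5,6] [6] → 4 drives.
Total size 50 GB; any packing needs at least ⌈50/16⌉ = 4 drives.
So 4 is already optimal.

0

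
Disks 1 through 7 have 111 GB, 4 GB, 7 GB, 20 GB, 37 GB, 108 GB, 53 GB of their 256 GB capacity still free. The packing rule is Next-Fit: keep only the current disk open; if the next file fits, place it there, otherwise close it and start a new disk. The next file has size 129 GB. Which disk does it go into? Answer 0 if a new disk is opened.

0

Next-Fit only looks at disk 7, which has 53 GB free.
129 GB does not fit, so a new disk is opened.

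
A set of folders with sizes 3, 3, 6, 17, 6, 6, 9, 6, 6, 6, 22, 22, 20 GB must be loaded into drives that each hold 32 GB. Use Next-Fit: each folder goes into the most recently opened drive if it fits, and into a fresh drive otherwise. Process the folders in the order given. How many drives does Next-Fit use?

6

drive 1: place 3 GB, 29 GB left
drive 1: place 3 GB, 26 GB left
drive 1: place 6 GB, 20 GB left
drive 1: place 17 GB, 3 GB left
drive 2: place 6 GB, 26 GB left
drive 2: place 6 GB, 20 GB left
drive 2: place 9 GB, 11 GB left
drive 2: place 6 GB, 5 GB left
drive 3: place 6 GB, 26 GB left
drive 3: place 6 GB, 20 GB left
drive 4: place 22 GB, 10 GB left
drive 5: place 22 GB, 10 GB left
drive 6: place 20 GB, 12 GB left
Final drives: [3,3,6,17] [6,6,9,6] [6,6] [22] [22] [20].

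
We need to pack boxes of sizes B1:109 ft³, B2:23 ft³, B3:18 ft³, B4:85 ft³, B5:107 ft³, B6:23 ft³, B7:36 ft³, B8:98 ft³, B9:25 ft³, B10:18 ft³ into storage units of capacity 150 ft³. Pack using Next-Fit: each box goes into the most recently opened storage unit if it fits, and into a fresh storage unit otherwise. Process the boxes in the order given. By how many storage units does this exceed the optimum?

1

Next-Fit: [109,23,18] [85] [107,23] [36,98] [25,18] → 5 storage units.
Total size 542 ft³; any packing needs at least ⌈542/150⌉ = 4 storage units.
An optimal packing achieves that bound: [109,36] [107,25,18] [98,23,23] [85,18] → 4 storage units.
Excess: 5 − 4 = 1.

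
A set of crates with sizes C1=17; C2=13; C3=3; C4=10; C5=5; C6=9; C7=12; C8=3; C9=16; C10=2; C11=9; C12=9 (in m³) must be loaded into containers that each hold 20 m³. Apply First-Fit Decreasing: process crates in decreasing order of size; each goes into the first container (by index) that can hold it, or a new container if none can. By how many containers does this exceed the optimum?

0

First-Fit Decreasing: [17,3] [16,3] [13,5,2] [12] [10,9] [9,9] → 6 containers.
Total size 108 m³; any packing needs at least ⌈108/20⌉ = 6 containers.
So 6 is already optimal.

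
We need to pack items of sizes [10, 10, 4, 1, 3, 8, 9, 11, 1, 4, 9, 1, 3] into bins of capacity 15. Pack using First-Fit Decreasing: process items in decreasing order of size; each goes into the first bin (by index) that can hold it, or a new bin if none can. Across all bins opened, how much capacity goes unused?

16

Sorted descending: 11, 10, 10, 9, 9, 8, 4, 4, 3, 3, 1, 1, 1.
Put 11 in bin 1; 4 remain.
Put 10 in bin 2; 5 remain.
Put 10 in bin 3; 5 remain.
Put 9 in bin 4; 6 remain.
Put 9 in bin 5; 6 remain.
Put 8 in bin 6; 7 remain.
Put 4 in bin 1; 0 remain.
Put 4 in bin 2; 1 remain.
Put 3 in bin 3; 2 remain.
Put 3 in bin 4; 3 remain.
Put 1 in bin 2; 0 remain.
Put 1 in bin 3; 1 remain.
Put 1 in bin 3; 0 remain.
6 bins × 15 = 90; used 74; unused 16.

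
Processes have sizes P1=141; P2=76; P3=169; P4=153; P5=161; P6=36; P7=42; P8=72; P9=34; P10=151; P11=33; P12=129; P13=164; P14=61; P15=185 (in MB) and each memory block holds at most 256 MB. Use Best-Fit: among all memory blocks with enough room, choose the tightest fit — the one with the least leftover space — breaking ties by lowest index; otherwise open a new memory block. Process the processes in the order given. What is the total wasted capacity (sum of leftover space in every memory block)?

441

memory block 1: place P1 (141 MB), 115 MB left
memory block 1: place P2 (76 MB), 39 MB left
memory block 2: place P3 (169 MB), 87 MB left
memory block 3: place P4 (153 MB), 103 MB left
memory block 4: place P5 (161 MB), 95 MB left
memory block 1: place P6 (36 MB), 3 MB left
memory block 2: place P7 (42 MB), 45 MB left
memory block 4: place P8 (72 MB), 23 MB left
memory block 2: place P9 (34 MB), 11 MB left
memory block 5: place P10 (151 MB), 105 MB left
memory block 3: place P11 (33 MB), 70 MB left
memory block 6: place P12 (129 MB), 127 MB left
memory block 7: place P13 (164 MB), 92 MB left
memory block 3: place P14 (61 MB), 9 MB left
memory block 8: place P15 (185 MB), 71 MB left
8 memory blocks × 256 MB = 2048 MB; used 1607 MB; unused 441 MB.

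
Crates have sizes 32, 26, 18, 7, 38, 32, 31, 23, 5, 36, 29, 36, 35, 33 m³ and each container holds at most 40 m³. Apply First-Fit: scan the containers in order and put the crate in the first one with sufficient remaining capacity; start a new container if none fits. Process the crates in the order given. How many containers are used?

32 m³ → container 1 (remaining 8 m³)
26 m³ → container 2 (remaining 14 m³)
18 m³ → container 3 (remaining 22 m³)
7 m³ → container 1 (remaining 1 m³)
38 m³ → container 4 (remaining 2 m³)
32 m³ → container 5 (remaining 8 m³)
31 m³ → container 6 (remaining 9 m³)
23 m³ → container 7 (remaining 17 m³)
5 m³ → container 2 (remaining 9 m³)
36 m³ → container 8 (remaining 4 m³)
29 m³ → container 9 (remaining 11 m³)
36 m³ → container 10 (remaining 4 m³)
35 m³ → container 11 (remaining 5 m³)
33 m³ → container 12 (remaining 7 m³)

12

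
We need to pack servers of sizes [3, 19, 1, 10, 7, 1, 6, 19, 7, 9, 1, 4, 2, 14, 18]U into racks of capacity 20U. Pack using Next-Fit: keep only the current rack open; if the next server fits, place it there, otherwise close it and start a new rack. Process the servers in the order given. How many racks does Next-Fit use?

rack 1: place 3U, 17U left
rack 2: place 19U, 1U left
rack 2: place 1U, 0U left
rack 3: place 10U, 10U left
rack 3: place 7U, 3U left
rack 3: place 1U, 2U left
rack 4: place 6U, 14U left
rack 5: place 19U, 1U left
rack 6: place 7U, 13U left
rack 6: place 9U, 4U left
rack 6: place 1U, 3U left
rack 7: place 4U, 16U left
rack 7: place 2U, 14U left
rack 7: place 14U, 0U left
rack 8: place 18U, 2U left
Final racks: [3] [19,1] [10,7,1] [6] [19] [7,9,1] [4,2,14] [18].

8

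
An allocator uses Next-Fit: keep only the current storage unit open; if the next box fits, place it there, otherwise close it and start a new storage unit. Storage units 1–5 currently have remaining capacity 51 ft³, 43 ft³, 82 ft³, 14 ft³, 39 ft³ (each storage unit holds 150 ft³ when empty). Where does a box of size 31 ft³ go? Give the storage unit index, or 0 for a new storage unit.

5

Next-Fit only looks at storage unit 5, which has 39 ft³ free.
31 ft³ fits there.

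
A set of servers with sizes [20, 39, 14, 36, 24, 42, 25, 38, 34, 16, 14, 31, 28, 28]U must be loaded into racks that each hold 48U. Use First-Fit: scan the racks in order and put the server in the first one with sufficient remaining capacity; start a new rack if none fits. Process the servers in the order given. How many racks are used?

rack 1: place 20U, 28U left
rack 2: place 39U, 9U left
rack 1: place 14U, 14U left
rack 3: place 36U, 12U left
rack 4: place 24U, 24U left
rack 5: place 42U, 6U left
rack 6: place 25U, 23U left
rack 7: place 38U, 10U left
rack 8: place 34U, 14U left
rack 4: place 16U, 8U left
rack 1: place 14U, 0U left
rack 9: place 31U, 17U left
rack 10: place 28U, 20U left
rack 11: place 28U, 20U left
Final racks: [20,14,14] [39] [36] [24,16] [42] [25] [38] [34] [31] [28] [28].

11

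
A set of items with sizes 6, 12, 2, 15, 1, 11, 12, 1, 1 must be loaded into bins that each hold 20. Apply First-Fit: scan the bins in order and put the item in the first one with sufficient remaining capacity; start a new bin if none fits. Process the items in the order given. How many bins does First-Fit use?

6 → bin 1 (remaining 14)
12 → bin 1 (remaining 2)
2 → bin 1 (remaining 0)
15 → bin 2 (remaining 5)
1 → bin 2 (remaining 4)
11 → bin 3 (remaining 9)
12 → bin 4 (remaining 8)
1 → bin 2 (remaining 3)
1 → bin 2 (remaining 2)
Final bins: [6,12,2] [15,1,1,1] [11] [12].

4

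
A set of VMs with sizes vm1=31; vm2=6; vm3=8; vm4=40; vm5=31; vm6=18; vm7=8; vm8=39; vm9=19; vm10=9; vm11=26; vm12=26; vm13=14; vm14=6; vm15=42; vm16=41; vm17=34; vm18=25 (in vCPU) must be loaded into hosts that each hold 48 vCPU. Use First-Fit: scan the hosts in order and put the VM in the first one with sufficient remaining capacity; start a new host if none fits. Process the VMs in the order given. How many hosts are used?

Put vm1 (31 vCPU) in host 1; 17 vCPU remain.
Put vm2 (6 vCPU) in host 1; 11 vCPU remain.
Put vm3 (8 vCPU) in host 1; 3 vCPU remain.
Put vm4 (40 vCPU) in host 2; 8 vCPU remain.
Put vm5 (31 vCPU) in host 3; 17 vCPU remain.
Put vm6 (18 vCPU) in host 4; 30 vCPU remain.
Put vm7 (8 vCPU) in host 2; 0 vCPU remain.
Put vm8 (39 vCPU) in host 5; 9 vCPU remain.
Put vm9 (19 vCPU) in host 4; 11 vCPU remain.
Put vm10 (9 vCPU) in host 3; 8 vCPU remain.
Put vm11 (26 vCPU) in host 6; 22 vCPU remain.
Put vm12 (26 vCPU) in host 7; 22 vCPU remain.
Put vm13 (14 vCPU) in host 6; 8 vCPU remain.
Put vm14 (6 vCPU) in host 3; 2 vCPU remain.
Put vm15 (42 vCPU) in host 8; 6 vCPU remain.
Put vm16 (41 vCPU) in host 9; 7 vCPU remain.
Put vm17 (34 vCPU) in host 10; 14 vCPU remain.
Put vm18 (25 vCPU) in host 11; 23 vCPU remain.

11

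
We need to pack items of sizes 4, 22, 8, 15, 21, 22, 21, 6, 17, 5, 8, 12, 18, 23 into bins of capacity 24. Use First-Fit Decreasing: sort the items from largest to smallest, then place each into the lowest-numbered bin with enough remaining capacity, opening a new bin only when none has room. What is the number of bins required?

Sorted descending: 23, 22, 22, 21, 21, 18, 17, 15, 12, 8, 8, 6, 5, 4.
23 → bin 1 (remaining 1)
22 → bin 2 (remaining 2)
22 → bin 3 (remaining 2)
21 → bin 4 (remaining 3)
21 → bin 5 (remaining 3)
18 → bin 6 (remaining 6)
17 → bin 7 (remaining 7)
15 → bin 8 (remaining 9)
12 → bin 9 (remaining 12)
8 → bin 8 (remaining 1)
8 → bin 9 (remaining 4)
6 → bin 6 (remaining 0)
5 → bin 7 (remaining 2)
4 → bin 9 (remaining 0)

9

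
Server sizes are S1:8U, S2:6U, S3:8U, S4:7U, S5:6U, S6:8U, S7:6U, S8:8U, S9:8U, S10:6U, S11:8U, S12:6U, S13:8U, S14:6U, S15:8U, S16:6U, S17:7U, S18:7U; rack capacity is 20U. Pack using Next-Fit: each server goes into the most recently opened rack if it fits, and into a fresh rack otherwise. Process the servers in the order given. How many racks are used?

8

rack 1: place S1 (8U), 12U left
rack 1: place S2 (6U), 6U left
rack 2: place S3 (8U), 12U left
rack 2: place S4 (7U), 5U left
rack 3: place S5 (6U), 14U left
rack 3: place S6 (8U), 6U left
rack 3: place S7 (6U), 0U left
rack 4: place S8 (8U), 12U left
rack 4: place S9 (8U), 4U left
rack 5: place S10 (6U), 14U left
rack 5: place S11 (8U), 6U left
rack 5: place S12 (6U), 0U left
rack 6: place S13 (8U), 12U left
rack 6: place S14 (6U), 6U left
rack 7: place S15 (8U), 12U left
rack 7: place S16 (6U), 6U left
rack 8: place S17 (7U), 13U left
rack 8: place S18 (7U), 6U left
Final racks: [8,6] [8,7] [6,8,6] [8,8] [6,8,6] [8,6] [8,6] [7,7].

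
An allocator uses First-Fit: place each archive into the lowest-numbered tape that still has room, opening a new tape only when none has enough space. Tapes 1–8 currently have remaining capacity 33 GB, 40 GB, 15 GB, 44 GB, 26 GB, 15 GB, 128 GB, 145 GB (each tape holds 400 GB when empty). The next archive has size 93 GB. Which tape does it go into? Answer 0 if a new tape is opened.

Tapes with room: tape 7 (128 GB), tape 8 (145 GB).
The first with room is tape 7.

7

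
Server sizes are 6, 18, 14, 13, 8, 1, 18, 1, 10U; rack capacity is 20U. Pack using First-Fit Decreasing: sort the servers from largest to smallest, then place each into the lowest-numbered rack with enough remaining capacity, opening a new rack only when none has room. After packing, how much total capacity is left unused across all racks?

11

Sorted descending: 18, 18, 14, 13, 10, 8, 6, 1, 1.
18U → rack 1 (remaining 2U)
18U → rack 2 (remaining 2U)
14U → rack 3 (remaining 6U)
13U → rack 4 (remaining 7U)
10U → rack 5 (remaining 10U)
8U → rack 5 (remaining 2U)
6U → rack 3 (remaining 0U)
1U → rack 1 (remaining 1U)
1U → rack 1 (remaining 0U)
5 racks × 20U = 100U; used 89U; unused 11U.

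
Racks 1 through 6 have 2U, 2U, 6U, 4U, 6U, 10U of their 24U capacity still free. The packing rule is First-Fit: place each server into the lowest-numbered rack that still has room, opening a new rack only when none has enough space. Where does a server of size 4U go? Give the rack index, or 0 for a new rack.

Racks with room: rack 3 (6U), rack 4 (4U), rack 5 (6U), rack 6 (10U).
The first with room is rack 3.

3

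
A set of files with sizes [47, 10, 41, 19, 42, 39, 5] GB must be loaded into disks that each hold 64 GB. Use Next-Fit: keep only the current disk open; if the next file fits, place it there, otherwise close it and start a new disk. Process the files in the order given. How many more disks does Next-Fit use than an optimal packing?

0

Next-Fit: [47,10] [41,19] [42] [39,5] → 4 disks.
Total size 203 GB; any packing needs at least ⌈203/64⌉ = 4 disks.
So 4 is already optimal.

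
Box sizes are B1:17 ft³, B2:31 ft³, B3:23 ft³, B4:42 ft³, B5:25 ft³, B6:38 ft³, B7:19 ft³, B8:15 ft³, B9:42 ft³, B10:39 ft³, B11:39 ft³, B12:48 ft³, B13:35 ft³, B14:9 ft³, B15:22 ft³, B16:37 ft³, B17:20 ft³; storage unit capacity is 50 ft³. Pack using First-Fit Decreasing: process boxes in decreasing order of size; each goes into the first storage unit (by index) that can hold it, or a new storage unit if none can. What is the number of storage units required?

12

Sorted descending: 48, 42, 42, 39, 39, 38, 37, 35, 31, 25, 23, 22, 20, 19, 17, 15, 9.
storage unit 1: place 48 ft³, 2 ft³ left
storage unit 2: place 42 ft³, 8 ft³ left
storage unit 3: place 42 ft³, 8 ft³ left
storage unit 4: place 39 ft³, 11 ft³ left
storage unit 5: place 39 ft³, 11 ft³ left
storage unit 6: place 38 ft³, 12 ft³ left
storage unit 7: place 37 ft³, 13 ft³ left
storage unit 8: place 35 ft³, 15 ft³ left
storage unit 9: place 31 ft³, 19 ft³ left
storage unit 10: place 25 ft³, 25 ft³ left
storage unit 10: place 23 ft³, 2 ft³ left
storage unit 11: place 22 ft³, 28 ft³ left
storage unit 11: place 20 ft³, 8 ft³ left
storage unit 9: place 19 ft³, 0 ft³ left
storage unit 12: place 17 ft³, 33 ft³ left
storage unit 8: place 15 ft³, 0 ft³ left
storage unit 4: place 9 ft³, 2 ft³ left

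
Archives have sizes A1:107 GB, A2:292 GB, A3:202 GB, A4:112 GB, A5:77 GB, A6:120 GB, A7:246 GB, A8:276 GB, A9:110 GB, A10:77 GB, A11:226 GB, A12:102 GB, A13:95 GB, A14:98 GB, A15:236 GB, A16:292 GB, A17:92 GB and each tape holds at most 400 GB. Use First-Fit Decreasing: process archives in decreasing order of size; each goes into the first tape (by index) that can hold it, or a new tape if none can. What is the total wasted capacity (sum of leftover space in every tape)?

Sorted descending: 292, 292, 276, 246, 236, 226, 202, 120, 112, 110, 107, 102, 98, 95, 92, 77, 77.
Put 292 GB in tape 1; 108 GB remain.
Put 292 GB in tape 2; 108 GB remain.
Put 276 GB in tape 3; 124 GB remain.
Put 246 GB in tape 4; 154 GB remain.
Put 236 GB in tape 5; 164 GB remain.
Put 226 GB in tape 6; 174 GB remain.
Put 202 GB in tape 7; 198 GB remain.
Put 120 GB in tape 3; 4 GB remain.
Put 112 GB in tape 4; 42 GB remain.
Put 110 GB in tape 5; 54 GB remain.
Put 107 GB in tape 1; 1 GB remain.
Put 102 GB in tape 2; 6 GB remain.
Put 98 GB in tape 6; 76 GB remain.
Put 95 GB in tape 7; 103 GB remain.
Put 92 GB in tape 7; 11 GB remain.
Put 77 GB in tape 8; 323 GB remain.
Put 77 GB in tape 8; 246 GB remain.
8 tapes × 400 GB = 3200 GB; used 2760 GB; unused 440 GB.

440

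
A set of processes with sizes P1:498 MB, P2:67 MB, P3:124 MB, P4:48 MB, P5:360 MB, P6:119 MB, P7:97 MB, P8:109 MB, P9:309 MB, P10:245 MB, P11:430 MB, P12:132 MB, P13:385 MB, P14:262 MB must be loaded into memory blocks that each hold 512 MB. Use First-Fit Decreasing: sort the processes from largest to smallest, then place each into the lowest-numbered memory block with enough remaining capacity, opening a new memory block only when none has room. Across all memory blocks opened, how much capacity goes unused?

Sorted descending: 498, 430, 385, 360, 309, 262, 245, 132, 124, 119, 109, 97, 67, 48.
Put 498 MB in memory block 1; 14 MB remain.
Put 430 MB in memory block 2; 82 MB remain.
Put 385 MB in memory block 3; 127 MB remain.
Put 360 MB in memory block 4; 152 MB remain.
Put 309 MB in memory block 5; 203 MB remain.
Put 262 MB in memory block 6; 250 MB remain.
Put 245 MB in memory block 6; 5 MB remain.
Put 132 MB in memory block 4; 20 MB remain.
Put 124 MB in memory block 3; 3 MB remain.
Put 119 MB in memory block 5; 84 MB remain.
Put 109 MB in memory block 7; 403 MB remain.
Put 97 MB in memory block 7; 306 MB remain.
Put 67 MB in memory block 2; 15 MB remain.
Put 48 MB in memory block 5; 36 MB remain.
7 memory blocks × 512 MB = 3584 MB; used 3185 MB; unused 399 MB.

399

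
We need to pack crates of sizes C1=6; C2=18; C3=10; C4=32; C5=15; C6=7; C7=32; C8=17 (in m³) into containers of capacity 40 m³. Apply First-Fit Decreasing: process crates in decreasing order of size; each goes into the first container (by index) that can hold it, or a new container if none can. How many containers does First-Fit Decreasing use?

4

Sorted descending: 32, 32, 18, 17, 15, 10, 7, 6.
32 m³ → container 1 (remaining 8 m³)
32 m³ → container 2 (remaining 8 m³)
18 m³ → container 3 (remaining 22 m³)
17 m³ → container 3 (remaining 5 m³)
15 m³ → container 4 (remaining 25 m³)
10 m³ → container 4 (remaining 15 m³)
7 m³ → container 1 (remaining 1 m³)
6 m³ → container 2 (remaining 2 m³)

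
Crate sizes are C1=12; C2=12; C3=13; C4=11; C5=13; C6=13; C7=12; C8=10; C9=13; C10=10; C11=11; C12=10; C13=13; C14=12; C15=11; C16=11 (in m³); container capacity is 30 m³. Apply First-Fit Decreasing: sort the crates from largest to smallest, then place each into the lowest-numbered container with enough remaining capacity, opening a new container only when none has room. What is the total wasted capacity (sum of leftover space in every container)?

53

Sorted descending: 13, 13, 13, 13, 13, 12, 12, 12, 12, 11, 11, 11, 11, 10, 10, 10.
13 m³ → container 1 (remaining 17 m³)
13 m³ → container 1 (remaining 4 m³)
13 m³ → container 2 (remaining 17 m³)
13 m³ → container 2 (remaining 4 m³)
13 m³ → container 3 (remaining 17 m³)
12 m³ → container 3 (remaining 5 m³)
12 m³ → container 4 (remaining 18 m³)
12 m³ → container 4 (remaining 6 m³)
12 m³ → container 5 (remaining 18 m³)
11 m³ → container 5 (remaining 7 m³)
11 m³ → container 6 (remaining 19 m³)
11 m³ → container 6 (remaining 8 m³)
11 m³ → container 7 (remaining 19 m³)
10 m³ → container 7 (remaining 9 m³)
10 m³ → container 8 (remaining 20 m³)
10 m³ → container 8 (remaining 10 m³)
8 containers × 30 m³ = 240 m³; used 187 m³; unused 53 m³.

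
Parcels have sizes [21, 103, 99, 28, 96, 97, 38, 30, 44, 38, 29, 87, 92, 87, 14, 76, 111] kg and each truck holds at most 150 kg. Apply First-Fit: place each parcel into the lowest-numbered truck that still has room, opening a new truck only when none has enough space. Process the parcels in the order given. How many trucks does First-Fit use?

truck 1: place 21 kg, 129 kg left
truck 1: place 103 kg, 26 kg left
truck 2: place 99 kg, 51 kg left
truck 2: place 28 kg, 23 kg left
truck 3: place 96 kg, 54 kg left
truck 4: place 97 kg, 53 kg left
truck 3: place 38 kg, 16 kg left
truck 4: place 30 kg, 23 kg left
truck 5: place 44 kg, 106 kg left
truck 5: place 38 kg, 68 kg left
truck 5: place 29 kg, 39 kg left
truck 6: place 87 kg, 63 kg left
truck 7: place 92 kg, 58 kg left
truck 8: place 87 kg, 63 kg left
truck 1: place 14 kg, 12 kg left
truck 9: place 76 kg, 74 kg left
truck 10: place 111 kg, 39 kg left

10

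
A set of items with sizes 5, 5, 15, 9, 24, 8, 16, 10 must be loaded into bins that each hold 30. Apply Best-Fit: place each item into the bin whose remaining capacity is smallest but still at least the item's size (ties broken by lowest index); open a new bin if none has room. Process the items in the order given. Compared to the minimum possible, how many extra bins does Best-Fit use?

Best-Fit: [5,5,15] [9,8,10] [24] [16] → 4 bins.
Total size 92; any packing needs at least ⌈92/30⌉ = 4 bins.
So 4 is already optimal.

0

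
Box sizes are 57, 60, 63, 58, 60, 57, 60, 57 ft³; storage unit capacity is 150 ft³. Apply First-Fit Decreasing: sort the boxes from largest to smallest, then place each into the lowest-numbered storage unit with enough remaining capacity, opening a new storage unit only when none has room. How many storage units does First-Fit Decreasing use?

Sorted descending: 63, 60, 60, 60, 58, 57, 57, 57.
63 ft³ → storage unit 1 (remaining 87 ft³)
60 ft³ → storage unit 1 (remaining 27 ft³)
60 ft³ → storage unit 2 (remaining 90 ft³)
60 ft³ → storage unit 2 (remaining 30 ft³)
58 ft³ → storage unit 3 (remaining 92 ft³)
57 ft³ → storage unit 3 (remaining 35 ft³)
57 ft³ → storage unit 4 (remaining 93 ft³)
57 ft³ → storage unit 4 (remaining 36 ft³)
Final storage units: [63,60] [60,60] [58,57] [57,57].

4 storage units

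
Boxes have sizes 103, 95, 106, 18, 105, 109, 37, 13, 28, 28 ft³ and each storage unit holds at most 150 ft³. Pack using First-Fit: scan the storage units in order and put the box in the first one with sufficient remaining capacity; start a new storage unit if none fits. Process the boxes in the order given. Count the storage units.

5

Put 103 ft³ in storage unit 1; 47 ft³ remain.
Put 95 ft³ in storage unit 2; 55 ft³ remain.
Put 106 ft³ in storage unit 3; 44 ft³ remain.
Put 18 ft³ in storage unit 1; 29 ft³ remain.
Put 105 ft³ in storage unit 4; 45 ft³ remain.
Put 109 ft³ in storage unit 5; 41 ft³ remain.
Put 37 ft³ in storage unit 2; 18 ft³ remain.
Put 13 ft³ in storage unit 1; 16 ft³ remain.
Put 28 ft³ in storage unit 3; 16 ft³ remain.
Put 28 ft³ in storage unit 4; 17 ft³ remain.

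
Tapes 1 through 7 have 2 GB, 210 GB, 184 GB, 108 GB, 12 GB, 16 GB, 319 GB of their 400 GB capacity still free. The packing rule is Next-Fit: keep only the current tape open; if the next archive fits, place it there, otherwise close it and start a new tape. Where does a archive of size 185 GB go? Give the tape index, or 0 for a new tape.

7

Next-Fit only looks at tape 7, which has 319 GB free.
185 GB fits there.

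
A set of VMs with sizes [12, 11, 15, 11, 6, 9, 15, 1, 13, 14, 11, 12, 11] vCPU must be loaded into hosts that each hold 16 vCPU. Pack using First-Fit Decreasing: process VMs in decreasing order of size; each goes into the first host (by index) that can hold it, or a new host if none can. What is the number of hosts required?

11 hosts

Sorted descending: 15, 15, 14, 13, 12, 12, 11, 11, 11, 11, 9, 6, 1.
host 1: place 15 vCPU, 1 vCPU left
host 2: place 15 vCPU, 1 vCPU left
host 3: place 14 vCPU, 2 vCPU left
host 4: place 13 vCPU, 3 vCPU left
host 5: place 12 vCPU, 4 vCPU left
host 6: place 12 vCPU, 4 vCPU left
host 7: place 11 vCPU, 5 vCPU left
host 8: place 11 vCPU, 5 vCPU left
host 9: place 11 vCPU, 5 vCPU left
host 10: place 11 vCPU, 5 vCPU left
host 11: place 9 vCPU, 7 vCPU left
host 11: place 6 vCPU, 1 vCPU left
host 1: place 1 vCPU, 0 vCPU left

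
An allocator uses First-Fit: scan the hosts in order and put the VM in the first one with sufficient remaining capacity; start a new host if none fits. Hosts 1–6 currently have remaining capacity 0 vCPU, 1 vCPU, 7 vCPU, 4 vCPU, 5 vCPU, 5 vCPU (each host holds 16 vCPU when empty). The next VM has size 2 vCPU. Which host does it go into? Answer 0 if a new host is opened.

Hosts with room: host 3 (7 vCPU), host 4 (4 vCPU), host 5 (5 vCPU), host 6 (5 vCPU).
The first with room is host 3.

3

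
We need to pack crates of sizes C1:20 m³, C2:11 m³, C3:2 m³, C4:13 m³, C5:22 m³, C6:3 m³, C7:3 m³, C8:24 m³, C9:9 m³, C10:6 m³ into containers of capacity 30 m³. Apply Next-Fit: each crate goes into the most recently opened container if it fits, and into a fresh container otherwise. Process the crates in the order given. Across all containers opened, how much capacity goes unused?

37

container 1: place C1 (20 m³), 10 m³ left
container 2: place C2 (11 m³), 19 m³ left
container 2: place C3 (2 m³), 17 m³ left
container 2: place C4 (13 m³), 4 m³ left
container 3: place C5 (22 m³), 8 m³ left
container 3: place C6 (3 m³), 5 m³ left
container 3: place C7 (3 m³), 2 m³ left
container 4: place C8 (24 m³), 6 m³ left
container 5: place C9 (9 m³), 21 m³ left
container 5: place C10 (6 m³), 15 m³ left
5 containers × 30 m³ = 150 m³; used 113 m³; unused 37 m³.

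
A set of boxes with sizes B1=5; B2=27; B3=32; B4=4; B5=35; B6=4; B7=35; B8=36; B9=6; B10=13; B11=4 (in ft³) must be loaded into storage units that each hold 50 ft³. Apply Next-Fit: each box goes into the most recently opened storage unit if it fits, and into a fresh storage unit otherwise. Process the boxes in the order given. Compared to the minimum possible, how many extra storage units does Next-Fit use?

1

Next-Fit: [5,27] [32,4] [35,4] [35] [36,6] [13,4] → 6 storage units.
Total size 201 ft³; any packing needs at least ⌈201/50⌉ = 5 storage units.
An optimal packing achieves that bound: [36,13] [35,6,5,4] [35,4,4] [32] [27] → 5 storage units.
Excess: 6 − 5 = 1.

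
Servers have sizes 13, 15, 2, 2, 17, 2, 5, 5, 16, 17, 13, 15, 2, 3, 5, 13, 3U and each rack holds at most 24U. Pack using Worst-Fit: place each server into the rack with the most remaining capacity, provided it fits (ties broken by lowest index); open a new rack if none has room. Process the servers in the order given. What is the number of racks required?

8

rack 1: place 13U, 11U left
rack 2: place 15U, 9U left
rack 1: place 2U, 9U left
rack 1: place 2U, 7U left
rack 3: place 17U, 7U left
rack 2: place 2U, 7U left
rack 1: place 5U, 2U left
rack 2: place 5U, 2U left
rack 4: place 16U, 8U left
rack 5: place 17U, 7U left
rack 6: place 13U, 11U left
rack 7: place 15U, 9U left
rack 6: place 2U, 9U left
rack 6: place 3U, 6U left
rack 7: place 5U, 4U left
rack 8: place 13U, 11U left
rack 8: place 3U, 8U left
Final racks: [13,2,2,5] [15,2,5] [17] [16] [17] [13,2,3] [15,5] [13,3].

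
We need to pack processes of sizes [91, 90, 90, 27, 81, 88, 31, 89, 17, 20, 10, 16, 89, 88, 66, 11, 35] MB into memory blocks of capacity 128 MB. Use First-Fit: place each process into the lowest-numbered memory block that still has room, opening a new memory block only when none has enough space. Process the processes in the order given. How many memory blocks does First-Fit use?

memory block 1: place 91 MB, 37 MB left
memory block 2: place 90 MB, 38 MB left
memory block 3: place 90 MB, 38 MB left
memory block 1: place 27 MB, 10 MB left
memory block 4: place 81 MB, 47 MB left
memory block 5: place 88 MB, 40 MB left
memory block 2: place 31 MB, 7 MB left
memory block 6: place 89 MB, 39 MB left
memory block 3: place 17 MB, 21 MB left
memory block 3: place 20 MB, 1 MB left
memory block 1: place 10 MB, 0 MB left
memory block 4: place 16 MB, 31 MB left
memory block 7: place 89 MB, 39 MB left
memory block 8: place 88 MB, 40 MB left
memory block 9: place 66 MB, 62 MB left
memory block 4: place 11 MB, 20 MB left
memory block 5: place 35 MB, 5 MB left
Final memory blocks: [91,27,10] [90,31] [90,17,20] [81,16,11] [88,35] [89] [89] [88] [66].

9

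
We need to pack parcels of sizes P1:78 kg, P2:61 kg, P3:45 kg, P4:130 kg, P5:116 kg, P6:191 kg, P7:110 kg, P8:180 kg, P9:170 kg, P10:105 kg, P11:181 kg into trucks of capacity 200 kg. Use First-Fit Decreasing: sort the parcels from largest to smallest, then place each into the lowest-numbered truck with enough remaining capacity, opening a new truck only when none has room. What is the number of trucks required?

Sorted descending: 191, 181, 180, 170, 130, 116, 110, 105, 78, 61, 45.
truck 1: place 191 kg, 9 kg left
truck 2: place 181 kg, 19 kg left
truck 3: place 180 kg, 20 kg left
truck 4: place 170 kg, 30 kg left
truck 5: place 130 kg, 70 kg left
truck 6: place 116 kg, 84 kg left
truck 7: place 110 kg, 90 kg left
truck 8: place 105 kg, 95 kg left
truck 6: place 78 kg, 6 kg left
truck 5: place 61 kg, 9 kg left
truck 7: place 45 kg, 45 kg left
Final trucks: [191] [181] [180] [170] [130,61] [116,78] [110,45] [105].

8 trucks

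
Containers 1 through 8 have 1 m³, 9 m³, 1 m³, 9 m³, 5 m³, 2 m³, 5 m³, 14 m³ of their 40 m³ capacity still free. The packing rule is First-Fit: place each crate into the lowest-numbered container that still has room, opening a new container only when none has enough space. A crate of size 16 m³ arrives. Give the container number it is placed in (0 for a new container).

0

No container has ≥ 16 m³ free, so a new container is opened.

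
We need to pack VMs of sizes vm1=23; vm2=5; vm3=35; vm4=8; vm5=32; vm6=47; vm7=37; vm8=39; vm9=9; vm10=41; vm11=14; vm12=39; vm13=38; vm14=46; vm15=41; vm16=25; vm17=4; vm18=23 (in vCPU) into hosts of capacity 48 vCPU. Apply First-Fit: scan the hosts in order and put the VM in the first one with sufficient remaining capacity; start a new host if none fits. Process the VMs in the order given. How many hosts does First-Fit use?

Put vm1 (23 vCPU) in host 1; 25 vCPU remain.
Put vm2 (5 vCPU) in host 1; 20 vCPU remain.
Put vm3 (35 vCPU) in host 2; 13 vCPU remain.
Put vm4 (8 vCPU) in host 1; 12 vCPU remain.
Put vm5 (32 vCPU) in host 3; 16 vCPU remain.
Put vm6 (47 vCPU) in host 4; 1 vCPU remain.
Put vm7 (37 vCPU) in host 5; 11 vCPU remain.
Put vm8 (39 vCPU) in host 6; 9 vCPU remain.
Put vm9 (9 vCPU) in host 1; 3 vCPU remain.
Put vm10 (41 vCPU) in host 7; 7 vCPU remain.
Put vm11 (14 vCPU) in host 3; 2 vCPU remain.
Put vm12 (39 vCPU) in host 8; 9 vCPU remain.
Put vm13 (38 vCPU) in host 9; 10 vCPU remain.
Put vm14 (46 vCPU) in host 10; 2 vCPU remain.
Put vm15 (41 vCPU) in host 11; 7 vCPU remain.
Put vm16 (25 vCPU) in host 12; 23 vCPU remain.
Put vm17 (4 vCPU) in host 2; 9 vCPU remain.
Put vm18 (23 vCPU) in host 12; 0 vCPU remain.

12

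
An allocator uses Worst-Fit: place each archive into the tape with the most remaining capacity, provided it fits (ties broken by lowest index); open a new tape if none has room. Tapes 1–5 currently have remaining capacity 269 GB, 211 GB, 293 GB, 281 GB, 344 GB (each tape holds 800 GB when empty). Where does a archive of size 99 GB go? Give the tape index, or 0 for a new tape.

5

Tapes with room: tape 1 (269 GB), tape 2 (211 GB), tape 3 (293 GB), tape 4 (281 GB), tape 5 (344 GB).
Most room is tape 5 with 344 GB free.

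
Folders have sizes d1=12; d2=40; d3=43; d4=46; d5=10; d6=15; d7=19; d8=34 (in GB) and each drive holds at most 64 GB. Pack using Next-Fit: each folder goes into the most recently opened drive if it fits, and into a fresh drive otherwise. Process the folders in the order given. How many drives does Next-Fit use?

d1 (12 GB) → drive 1 (remaining 52 GB)
d2 (40 GB) → drive 1 (remaining 12 GB)
d3 (43 GB) → drive 2 (remaining 21 GB)
d4 (46 GB) → drive 3 (remaining 18 GB)
d5 (10 GB) → drive 3 (remaining 8 GB)
d6 (15 GB) → drive 4 (remaining 49 GB)
d7 (19 GB) → drive 4 (remaining 30 GB)
d8 (34 GB) → drive 5 (remaining 30 GB)

5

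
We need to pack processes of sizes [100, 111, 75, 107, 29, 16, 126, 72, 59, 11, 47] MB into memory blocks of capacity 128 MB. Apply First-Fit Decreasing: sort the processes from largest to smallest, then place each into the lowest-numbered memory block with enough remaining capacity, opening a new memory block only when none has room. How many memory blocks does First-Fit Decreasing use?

Sorted descending: 126, 111, 107, 100, 75, 72, 59, 47, 29, 16, 11.
memory block 1: place 126 MB, 2 MB left
memory block 2: place 111 MB, 17 MB left
memory block 3: place 107 MB, 21 MB left
memory block 4: place 100 MB, 28 MB left
memory block 5: place 75 MB, 53 MB left
memory block 6: place 72 MB, 56 MB left
memory block 7: place 59 MB, 69 MB left
memory block 5: place 47 MB, 6 MB left
memory block 6: place 29 MB, 27 MB left
memory block 2: place 16 MB, 1 MB left
memory block 3: place 11 MB, 10 MB left
Final memory blocks: [126] [111,16] [107,11] [100] [75,47] [72,29] [59].

7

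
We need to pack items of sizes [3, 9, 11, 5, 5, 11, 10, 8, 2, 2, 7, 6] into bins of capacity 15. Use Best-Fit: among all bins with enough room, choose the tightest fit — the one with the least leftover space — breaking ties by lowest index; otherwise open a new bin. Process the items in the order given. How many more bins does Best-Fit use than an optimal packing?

1

Best-Fit: [3,9,2] [11,2] [5,5] [11] [10] [8,7] [6] → 7 bins.
Total size 79; any packing needs at least ⌈79/15⌉ = 6 bins.
An optimal packing achieves that bound: [11,3] [11,2,2] [10,5] [9,6] [8,7] [5] → 6 bins.
Excess: 7 − 6 = 1.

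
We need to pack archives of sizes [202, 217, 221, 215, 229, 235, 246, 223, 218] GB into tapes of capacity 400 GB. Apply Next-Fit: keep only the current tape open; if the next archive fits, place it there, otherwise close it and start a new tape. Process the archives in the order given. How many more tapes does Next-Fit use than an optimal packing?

0

Next-Fit: [202] [217] [221] [215] [229] [235] [246] [223] [218] → 9 tapes.
9 archives exceed 200 GB (half the capacity), and no two of those can share a tape, so at least 9 tapes are needed.
So 9 is already optimal.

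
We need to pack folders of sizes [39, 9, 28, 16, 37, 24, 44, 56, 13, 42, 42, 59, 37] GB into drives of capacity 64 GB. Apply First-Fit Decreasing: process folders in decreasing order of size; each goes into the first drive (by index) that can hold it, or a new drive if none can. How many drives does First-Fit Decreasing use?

9 drives

Sorted descending: 59, 56, 44, 42, 42, 39, 37, 37, 28, 24, 16, 13, 9.
59 GB → drive 1 (remaining 5 GB)
56 GB → drive 2 (remaining 8 GB)
44 GB → drive 3 (remaining 20 GB)
42 GB → drive 4 (remaining 22 GB)
42 GB → drive 5 (remaining 22 GB)
39 GB → drive 6 (remaining 25 GB)
37 GB → drive 7 (remaining 27 GB)
37 GB → drive 8 (remaining 27 GB)
28 GB → drive 9 (remaining 36 GB)
24 GB → drive 6 (remaining 1 GB)
16 GB → drive 3 (remaining 4 GB)
13 GB → drive 4 (remaining 9 GB)
9 GB → drive 4 (remaining 0 GB)
Final drives: [59] [56] [44,16] [42,13,9] [42] [39,24] [37] [37] [28].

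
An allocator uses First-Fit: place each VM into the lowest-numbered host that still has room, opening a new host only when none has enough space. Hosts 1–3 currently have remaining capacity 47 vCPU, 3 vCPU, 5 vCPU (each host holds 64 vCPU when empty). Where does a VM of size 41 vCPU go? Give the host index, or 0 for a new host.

Hosts with room: host 1 (47 vCPU).
The first with room is host 1.

1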